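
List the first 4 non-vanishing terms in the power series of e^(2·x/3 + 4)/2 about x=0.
2·x^3·e^(4)/81 + x^2·e^(4)/9 + x·e^(4)/3 + e^(4)/2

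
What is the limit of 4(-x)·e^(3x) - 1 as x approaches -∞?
The product is a 0·∞ indeterminate form at x → -∞.
Rewrite the product as 4(-x) / e^(-3x) (an ∞/∞ form) and apply L'Hôpital, or use the standard hierarchy e^(3|x|) ≫ |(-x)| as x → -∞.
The indeterminate product → 0, so the limit = -1.

Final answer: -1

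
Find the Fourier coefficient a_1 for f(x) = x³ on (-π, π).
a_1 = (1/π) ∫_{-π}^{π} f(x)·cos(1x) dx.
Evaluate the integral (use parity and integration by parts as needed): a_1 = 0.

Final answer: 0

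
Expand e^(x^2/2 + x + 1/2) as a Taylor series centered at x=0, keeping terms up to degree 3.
2·x^3·e^(1/2)/3 + x^2·e^(1/2) + x·e^(1/2) + e^(1/2)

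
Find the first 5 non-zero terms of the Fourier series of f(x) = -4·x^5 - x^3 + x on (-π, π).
(-946 - 8·π^4 + 158·π^2)·sin(x) + (-19·π^2 + 55/2 + 4·π^4)·sin(2·x) + (-8·π^4/3 - 230/81 + 142·π^2/27)·sin(3·x) + (-2·π^2 + 1/4 + 2·π^4)·sin(4·x) + (-8·π^4/5 + 118/625 + 22·π^2/25)·sin(5·x)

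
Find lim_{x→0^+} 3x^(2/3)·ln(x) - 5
The product is a 0·∞ indeterminate form at x → 0⁺.
Rewrite the product as 3·ln(x) / x^(-2/3) and apply L'Hôpital, or use the standard hierarchy x^(-2/3) ≫ |ln x| as x → 0⁺.
The indeterminate product → 0, so the limit = -5.

Final answer: -5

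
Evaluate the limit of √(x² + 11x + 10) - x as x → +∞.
This is an ∞ − ∞ indeterminate form.
Multiply and divide by the conjugate √(x²+11x + 10) + x; the x² terms cancel, leaving (11x + 10)/(√(x²+11x + 10)+x) → 11/2.
Limit = 11/2.

Final answer: 11/2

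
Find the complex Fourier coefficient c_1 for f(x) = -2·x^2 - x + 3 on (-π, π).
Compute the real Fourier coefficients first: a_1 = 8, b_1 = -2.
Then c_1 = (a_1 − i·b_1)/2 = 4 + i.

Final answer: 4 + i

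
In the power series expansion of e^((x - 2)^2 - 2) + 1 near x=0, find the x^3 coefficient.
Expand to order 3: e^((x - 2)^2 - 2) + 1 = -44·x^3·e^(2)/3 + 9·x^2·e^(2) - 4·x·e^(2) + 1 + e^(2) + O(x^4).
The coefficient of x^3 is -44·e^(2)/3.

Final answer: -44·e^(2)/3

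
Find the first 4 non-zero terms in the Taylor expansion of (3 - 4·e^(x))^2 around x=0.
52·x^3/3 + 20·x^2 + 8·x + 1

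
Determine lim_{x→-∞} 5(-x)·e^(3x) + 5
The product is a 0·∞ indeterminate form at x → -∞.
Rewrite the product as 5(-x) / e^(-3x) (an ∞/∞ form) and apply L'Hôpital, or use the standard hierarchy e^(3|x|) ≫ |(-x)| as x → -∞.
The indeterminate product → 0, so the limit = 5.

Final answer: 5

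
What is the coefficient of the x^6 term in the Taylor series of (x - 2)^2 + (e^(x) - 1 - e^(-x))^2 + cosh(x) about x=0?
Expand to order 6: (x - 2)^2 + (e^(x) - 1 - e^(-x))^2 + cosh(x) = 43·x^6/240 - x^5/30 + 11·x^4/8 - 2·x^3/3 + 11·x^2/2 - 8·x + 6 + O(x^7).
The coefficient of x^6 is 43/240.

Final answer: 43/240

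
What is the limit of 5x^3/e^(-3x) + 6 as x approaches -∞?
The quotient is an ∞/∞ indeterminate form as x → -∞.
Compare growth rates of the dominant terms (exponentials ≫ polynomials ≫ logarithms), or apply L'Hôpital's rule; the quotient → 0.
Adding the constant: 0 + 6 = 6. Limit = 6.

Final answer: 6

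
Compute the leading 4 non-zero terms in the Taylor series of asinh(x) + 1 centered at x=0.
3·x^5/40 - x^3/6 + x + 1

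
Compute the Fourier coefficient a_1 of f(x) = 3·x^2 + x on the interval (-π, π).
a_1 = (1/π) ∫_{-π}^{π} f(x)·cos(1x) dx.
Evaluate the integral (use parity and integration by parts as needed): a_1 = -12.

Final answer: -12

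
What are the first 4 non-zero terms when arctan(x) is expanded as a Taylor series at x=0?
-x^7/7 + x^5/5 - x^3/3 + x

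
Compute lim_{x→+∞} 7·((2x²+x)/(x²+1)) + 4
Evaluate the dominant behaviour as x → +∞; each term tends to a finite value or vanishes.
Limit = 18.

Final answer: 18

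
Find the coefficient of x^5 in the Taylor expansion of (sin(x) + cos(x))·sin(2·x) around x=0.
Expand to order 5: (sin(x) + cos(x))·sin(2·x) = 61·x^5/60 - 5·x^4/3 - 7·x^3/3 + 2·x^2 + 2·x + O(x^6).
The coefficient of x^5 is 61/60.

Final answer: 61/60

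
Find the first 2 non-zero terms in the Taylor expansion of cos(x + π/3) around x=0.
-√(3)·x/2 + 1/2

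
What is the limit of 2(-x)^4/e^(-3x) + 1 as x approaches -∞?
The quotient is an ∞/∞ indeterminate form as x → -∞.
Compare growth rates of the dominant terms (exponentials ≫ polynomials ≫ logarithms), or apply L'Hôpital's rule; the quotient → 0.
Adding the constant: 0 + 1 = 1. Limit = 1.

Final answer: 1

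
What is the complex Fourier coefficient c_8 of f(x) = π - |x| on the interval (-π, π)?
Compute the real Fourier coefficients first: a_8 = 0, b_8 = 0.
Then c_8 = (a_8 − i·b_8)/2 = 0.

Final answer: 0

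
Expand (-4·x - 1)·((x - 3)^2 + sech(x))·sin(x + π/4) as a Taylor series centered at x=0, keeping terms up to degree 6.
287·√(2)·x^6/1440 - 131·√(2)·x^5/48 - 209·√(2)·x^4/48 + 241·√(2)·x^3/12 - 11·√(2)·x^2/4 - 22·√(2)·x - 5·√(2)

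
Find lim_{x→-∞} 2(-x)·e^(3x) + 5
The product is a 0·∞ indeterminate form at x → -∞.
Rewrite the product as 2(-x) / e^(-3x) (an ∞/∞ form) and apply L'Hôpital, or use the standard hierarchy e^(3|x|) ≫ |(-x)| as x → -∞.
The indeterminate product → 0, so the limit = 5.

Final answer: 5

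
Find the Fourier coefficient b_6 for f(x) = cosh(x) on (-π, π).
b_6 = (1/π) ∫_{-π}^{π} f(x)·sin(6x) dx.
Evaluate the integral (use parity and integration by parts as needed): b_6 = 0.

Final answer: 0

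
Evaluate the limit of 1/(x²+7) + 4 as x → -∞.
Evaluate the dominant behaviour as x → -∞; each term tends to a finite value or vanishes.
Limit = 4.

Final answer: 4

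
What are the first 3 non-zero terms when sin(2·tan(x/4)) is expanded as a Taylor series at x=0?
-x^5/1280 - x^3/96 + x/2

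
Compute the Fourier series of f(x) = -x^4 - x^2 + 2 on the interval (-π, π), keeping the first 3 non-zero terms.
(-44 + 8·π^2)·cos(x) + (2 - 2·π^2)·cos(2·x) - π^4/5 - π^2/3 + 2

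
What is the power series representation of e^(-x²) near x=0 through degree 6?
-x^6/6 + x^4/2 - x^2 + 1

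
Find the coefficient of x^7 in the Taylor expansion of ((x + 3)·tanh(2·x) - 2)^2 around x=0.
Expand to order 7: ((x + 3)·tanh(2·x) - 2)^2 = 23936·x^7/105 + 2848·x^6/15 - 576·x^5/5 - 244·x^4/3 + 56·x^3 + 28·x^2 - 24·x + 4 + O(x^8).
The coefficient of x^7 is 23936/105.

Final answer: 23936/105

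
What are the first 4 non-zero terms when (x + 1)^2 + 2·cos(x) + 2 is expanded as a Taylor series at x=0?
-x^6/360 + x^4/12 + 2·x + 5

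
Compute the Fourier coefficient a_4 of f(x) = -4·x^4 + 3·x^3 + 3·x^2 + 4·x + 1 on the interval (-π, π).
a_4 = (1/π) ∫_{-π}^{π} f(x)·cos(4x) dx.
Evaluate the integral (use parity and integration by parts as needed): a_4 = 3/2 - 2·π^2.

Final answer: 3/2 - 2·π^2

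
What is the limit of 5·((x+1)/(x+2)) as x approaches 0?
Direct substitution at x = 0 gives 5/2.

Final answer: 5/2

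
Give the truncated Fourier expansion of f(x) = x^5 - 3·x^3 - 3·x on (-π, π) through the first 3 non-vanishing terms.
(-46·π^2 + 2·π^4 + 270)·sin(x) + (-π^4 - 9 + 8·π^2)·sin(2·x) + (-94·π^2/27 + 26/81 + 2·π^4/3)·sin(3·x)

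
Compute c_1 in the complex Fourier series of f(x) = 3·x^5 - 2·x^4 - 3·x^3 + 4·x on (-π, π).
Compute the real Fourier coefficients first: a_1 = -96 + 16·π^2, b_1 = -126·π^2 + 6·π^4 + 764.
Then c_1 = (a_1 − i·b_1)/2 = -48 + 8·π^2 - 382·i - 3·i·π^4 + 63·i·π^2.

Final answer: -48 + 8·π^2 - 382·i - 3·i·π^4 + 63·i·π^2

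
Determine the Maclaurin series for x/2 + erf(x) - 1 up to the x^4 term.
-2·x^3/(3·√(π)) + x·(1/2 + 2/√(π)) - 1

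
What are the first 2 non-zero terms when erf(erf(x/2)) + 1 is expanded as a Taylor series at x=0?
2·x/π + 1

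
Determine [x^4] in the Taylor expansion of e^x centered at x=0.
Expand to order 4: e^x = x^4/24 + x^3/6 + x^2/2 + x + 1 + O(x^5).
The coefficient of x^4 is 1/24.

Final answer: 1/24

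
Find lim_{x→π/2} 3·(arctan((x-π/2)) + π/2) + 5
Direct substitution at x = π/2 gives 3·π/2 + 5.

Final answer: 3·π/2 + 5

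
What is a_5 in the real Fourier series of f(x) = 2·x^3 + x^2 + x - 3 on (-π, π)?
a_5 = (1/π) ∫_{-π}^{π} f(x)·cos(5x) dx.
Evaluate the integral (use parity and integration by parts as needed): a_5 = -4/25.

Final answer: -4/25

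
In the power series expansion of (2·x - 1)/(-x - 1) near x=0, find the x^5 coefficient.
Expand to order 5: (2·x - 1)/(-x - 1) = -3·x^5 + 3·x^4 - 3·x^3 + 3·x^2 - 3·x + 1 + O(x^6).
The coefficient of x^5 is -3.

Final answer: -3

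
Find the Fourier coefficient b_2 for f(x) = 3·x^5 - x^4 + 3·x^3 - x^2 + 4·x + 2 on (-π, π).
b_2 = (1/π) ∫_{-π}^{π} f(x)·sin(2x) dx.
Evaluate the integral (use parity and integration by parts as needed): b_2 = -3·π^4 - 22 + 12·π^2.

Final answer: -3·π^4 - 22 + 12·π^2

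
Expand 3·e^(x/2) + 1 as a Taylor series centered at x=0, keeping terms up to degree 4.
x^4/128 + x^3/16 + 3·x^2/8 + 3·x/2 + 4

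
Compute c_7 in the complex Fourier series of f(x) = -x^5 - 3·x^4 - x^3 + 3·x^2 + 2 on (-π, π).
Compute the real Fourier coefficients first: a_7 = -732/2401 + 24·π^2/49, b_7 = -2·π^4/7 - 58·π^2/343 + 348/16807.
Then c_7 = (a_7 − i·b_7)/2 = -366/2401 + 12·π^2/49 - 174·i/16807 + 29·i·π^2/343 + i·π^4/7.

Final answer: -366/2401 + 12·π^2/49 - 174·i/16807 + 29·i·π^2/343 + i·π^4/7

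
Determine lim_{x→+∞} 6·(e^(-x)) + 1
Evaluate the dominant behaviour as x → +∞; each term tends to a finite value or vanishes.
Limit = 1.

Final answer: 1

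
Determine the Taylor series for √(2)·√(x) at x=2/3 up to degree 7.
2·√(3)/3 + √(3)·(x - 2/3)/2 - 3·√(3)·(x - 2/3)^2/16 + 9·√(3)·(x - 2/3)^3/64 - 135·√(3)·(x - 2/3)^4/1024 + 567·√(3)·(x - 2/3)^5/4096 - 5103·√(3)·(x - 2/3)^6/32768 + 24057·√(3)·(x - 2/3)^7/131072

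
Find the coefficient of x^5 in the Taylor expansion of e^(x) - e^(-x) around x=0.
Expand to order 5: e^(x) - e^(-x) = x^5/60 + x^3/3 + 2·x + O(x^6).
The coefficient of x^5 is 1/60.

Final answer: 1/60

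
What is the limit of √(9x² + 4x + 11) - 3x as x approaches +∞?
As x → +∞: multiply by the conjugate to get (4x+11)/(√(9x²+4x+11)+3x); the denominator ~ 6x, so the limit is 4/6 = 2/3.
Limit = 2/3.

Final answer: 2/3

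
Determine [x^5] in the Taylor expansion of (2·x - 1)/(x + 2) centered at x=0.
Expand to order 5: (2·x - 1)/(x + 2) = 5·x^5/64 - 5·x^4/32 + 5·x^3/16 - 5·x^2/8 + 5·x/4 - 1/2 + O(x^6).
The coefficient of x^5 is 5/64.

Final answer: 5/64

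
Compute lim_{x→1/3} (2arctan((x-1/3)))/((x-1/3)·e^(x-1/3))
Both numerator and denominator → 0 as x → 1/3; this is a 0/0 indeterminate form.
Expand each to leading order near x = 1/3: numerator ~ 2·(x - 1/3), denominator ~ (x - 1/3).
The limit of the ratio is 2.

Final answer: 2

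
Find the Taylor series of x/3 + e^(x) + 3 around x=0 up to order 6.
x^6/720 + x^5/120 + x^4/24 + x^3/6 + x^2/2 + 4·x/3 + 4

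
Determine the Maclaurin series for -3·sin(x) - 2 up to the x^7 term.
x^7/1680 - x^5/40 + x^3/2 - 3·x - 2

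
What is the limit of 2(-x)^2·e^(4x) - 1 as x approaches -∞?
The product is a 0·∞ indeterminate form at x → -∞.
Rewrite the product as 2(-x)^2 / e^(-4x) (an ∞/∞ form) and apply L'Hôpital, or use the standard hierarchy e^(4|x|) ≫ |(-x)^2| as x → -∞.
The indeterminate product → 0, so the limit = -1.

Final answer: -1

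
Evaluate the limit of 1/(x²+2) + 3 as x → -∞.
Evaluate the dominant behaviour as x → -∞; each term tends to a finite value or vanishes.
Limit = 3.

Final answer: 3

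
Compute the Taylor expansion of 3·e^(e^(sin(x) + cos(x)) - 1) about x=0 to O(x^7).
x^6·(-e^(e + 3)/4 - 5·e^(2 + e)/16 + 71·e^(e)/240 + e^(e + 5)/240 + 27·e^(1 + e)/40) + x^5·(-3·e^(2 + e)/4 - 5·e^(1 + e)/8 + 3·e^(e)/10 + e^(e + 4)/40) + x^4·(-3·e^(1 + e)/2 - 5·e^(e)/8 + e^(e + 3)/8) + x^3·(-3·e^(e)/2 + e^(2 + e)/2) + 3·x^2·e^(1 + e)/2 + 3·x·e^(e) + 3·e^(-1 + e)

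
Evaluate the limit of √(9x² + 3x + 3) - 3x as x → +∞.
As x → +∞: multiply by the conjugate to get (3x+3)/(√(9x²+3x+3)+3x); the denominator ~ 6x, so the limit is 3/6 = 1/2.
Limit = 1/2.

Final answer: 1/2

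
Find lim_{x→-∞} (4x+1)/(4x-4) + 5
Evaluate the dominant behaviour as x → -∞; each term tends to a finite value or vanishes.
Limit = 6.

Final answer: 6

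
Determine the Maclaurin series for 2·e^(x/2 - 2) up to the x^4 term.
x^4·e^(-2)/192 + x^3·e^(-2)/24 + x^2·e^(-2)/4 + x·e^(-2) + 2·e^(-2)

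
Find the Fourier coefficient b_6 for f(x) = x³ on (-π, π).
b_6 = (1/π) ∫_{-π}^{π} f(x)·sin(6x) dx.
Evaluate the integral (use parity and integration by parts as needed): b_6 = 1/18 - π^2/3.

Final answer: 1/18 - π^2/3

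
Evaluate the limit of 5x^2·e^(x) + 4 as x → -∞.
The product is a 0·∞ indeterminate form at x → -∞.
Rewrite the product as 5x^2 / e^(-x) (an ∞/∞ form) and apply L'Hôpital, or use the standard hierarchy e^(|x|) ≫ |x^2| as x → -∞.
The indeterminate product → 0, so the limit = 4.

Final answer: 4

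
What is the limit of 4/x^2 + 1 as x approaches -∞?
Evaluate the dominant behaviour as x → -∞; each term tends to a finite value or vanishes.
Limit = 1.

Final answer: 1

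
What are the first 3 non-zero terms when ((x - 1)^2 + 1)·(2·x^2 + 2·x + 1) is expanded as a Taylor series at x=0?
x^2 + 2·x + 2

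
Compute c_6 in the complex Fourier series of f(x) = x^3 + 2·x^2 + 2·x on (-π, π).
Compute the real Fourier coefficients first: a_6 = 2/9, b_6 = -π^2/3 - 11/18.
Then c_6 = (a_6 − i·b_6)/2 = 1/9 + 11·i/36 + i·π^2/6.

Final answer: 1/9 + 11·i/36 + i·π^2/6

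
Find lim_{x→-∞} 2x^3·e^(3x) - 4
The product is a 0·∞ indeterminate form at x → -∞.
Rewrite the product as 2x^3 / e^(-3x) (an ∞/∞ form) and apply L'Hôpital, or use the standard hierarchy e^(3|x|) ≫ |x^3| as x → -∞.
The indeterminate product → 0, so the limit = -4.

Final answer: -4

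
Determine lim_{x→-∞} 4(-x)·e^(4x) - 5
The product is a 0·∞ indeterminate form at x → -∞.
Rewrite the product as 4(-x) / e^(-4x) (an ∞/∞ form) and apply L'Hôpital, or use the standard hierarchy e^(4|x|) ≫ |(-x)| as x → -∞.
The indeterminate product → 0, so the limit = -5.

Final answer: -5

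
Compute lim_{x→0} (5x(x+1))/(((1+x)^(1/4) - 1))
Both numerator and denominator → 0 as x → 0; this is a 0/0 indeterminate form.
Expand each to leading order near x = 0: numerator ~ 5·x, denominator ~ x/4.
The limit of the ratio is 20.

Final answer: 20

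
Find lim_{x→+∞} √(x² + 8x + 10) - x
This is an ∞ − ∞ indeterminate form.
Multiply and divide by the conjugate √(x²+8x + 10) + x; the x² terms cancel, leaving (8x + 10)/(√(x²+8x + 10)+x) → 8/2 = 4.
Limit = 4.

Final answer: 4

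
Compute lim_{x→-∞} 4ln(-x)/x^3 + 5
The quotient is an ∞/∞ indeterminate form as x → -∞.
Compare growth rates of the dominant terms (exponentials ≫ polynomials ≫ logarithms), or apply L'Hôpital's rule; the quotient → 0.
Adding the constant: 0 + 5 = 5. Limit = 5.

Final answer: 5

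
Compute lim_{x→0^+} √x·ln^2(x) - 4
The product is a 0·∞ indeterminate form at x → 0⁺.
Rewrite the product as ln^2(x) / x^(-1/2) and apply L'Hôpital, or use the standard hierarchy x^(-1/2) ≫ |ln x|^2 as x → 0⁺.
The indeterminate product → 0, so the limit = -4.

Final answer: -4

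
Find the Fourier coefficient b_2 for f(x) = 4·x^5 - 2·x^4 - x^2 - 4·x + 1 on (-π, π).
b_2 = (1/π) ∫_{-π}^{π} f(x)·sin(2x) dx.
Evaluate the integral (use parity and integration by parts as needed): b_2 = -4·π^4 - 26 + 20·π^2.

Final answer: -4·π^4 - 26 + 20·π^2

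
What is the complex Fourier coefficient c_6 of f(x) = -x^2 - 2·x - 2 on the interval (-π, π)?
Compute the real Fourier coefficients first: a_6 = -1/9, b_6 = 2/3.
Then c_6 = (a_6 − i·b_6)/2 = -1/18 - i/3.

Final answer: -1/18 - i/3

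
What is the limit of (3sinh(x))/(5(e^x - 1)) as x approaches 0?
Both numerator and denominator → 0 as x → 0; this is a 0/0 indeterminate form.
Expand each to leading order near x = 0: numerator ~ 3·x, denominator ~ 5·x.
The limit of the ratio is 3/5.

Final answer: 3/5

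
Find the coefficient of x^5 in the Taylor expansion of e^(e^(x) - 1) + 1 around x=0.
Expand to order 5: e^(e^(x) - 1) + 1 = 13·x^5/30 + 5·x^4/8 + 5·x^3/6 + x^2 + x + 2 + O(x^6).
The coefficient of x^5 is 13/30.

Final answer: 13/30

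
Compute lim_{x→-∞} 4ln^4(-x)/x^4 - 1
The quotient is an ∞/∞ indeterminate form as x → -∞.
Compare growth rates of the dominant terms (exponentials ≫ polynomials ≫ logarithms), or apply L'Hôpital's rule; the quotient → 0.
Adding the constant: 0 - 1 = -1. Limit = -1.

Final answer: -1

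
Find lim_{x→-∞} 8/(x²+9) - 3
Evaluate the dominant behaviour as x → -∞; each term tends to a finite value or vanishes.
Limit = -3.

Final answer: -3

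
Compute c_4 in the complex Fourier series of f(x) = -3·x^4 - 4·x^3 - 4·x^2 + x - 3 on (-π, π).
Compute the real Fourier coefficients first: a_4 = -3·π^2/2 - 7/16, b_4 = -5/4 + 2·π^2.
Then c_4 = (a_4 − i·b_4)/2 = -3·π^2/4 - 7/32 - i·π^2 + 5·i/8.

Final answer: -3·π^2/4 - 7/32 - i·π^2 + 5·i/8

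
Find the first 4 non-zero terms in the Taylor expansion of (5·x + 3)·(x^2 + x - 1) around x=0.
5·x^3 + 8·x^2 - 2·x - 3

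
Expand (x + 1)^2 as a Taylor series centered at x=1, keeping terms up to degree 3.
4 + 4·(x - 1) + (x - 1)^2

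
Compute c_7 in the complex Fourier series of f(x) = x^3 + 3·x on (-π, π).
Compute the real Fourier coefficients first: a_7 = 0, b_7 = 282/343 + 2·π^2/7.
Then c_7 = (a_7 − i·b_7)/2 = -i·π^2/7 - 141·i/343.

Final answer: -i·π^2/7 - 141·i/343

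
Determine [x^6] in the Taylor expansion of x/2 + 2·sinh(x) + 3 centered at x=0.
Expand to order 6: x/2 + 2·sinh(x) + 3 = x^5/60 + x^3/3 + 5·x/2 + 3 + O(x^7).
The coefficient of x^6 is 0.

Final answer: 0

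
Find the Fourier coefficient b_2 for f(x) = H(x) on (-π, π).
b_2 = (1/π) ∫_{-π}^{π} f(x)·sin(2x) dx.
Evaluate the integral (use parity and integration by parts as needed): b_2 = 0.

Final answer: 0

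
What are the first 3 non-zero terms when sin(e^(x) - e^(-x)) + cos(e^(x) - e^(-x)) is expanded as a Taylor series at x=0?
-2·x^2 + 2·x + 1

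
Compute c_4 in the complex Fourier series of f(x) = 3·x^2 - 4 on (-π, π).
Compute the real Fourier coefficients first: a_4 = 3/4, b_4 = 0.
Then c_4 = (a_4 − i·b_4)/2 = 3/8.

Final answer: 3/8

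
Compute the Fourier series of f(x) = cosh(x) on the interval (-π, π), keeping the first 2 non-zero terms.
-cos(x)·sinh(π)/π + sinh(π)/π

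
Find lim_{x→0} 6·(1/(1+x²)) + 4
Direct substitution at x = 0 gives 10.

Final answer: 10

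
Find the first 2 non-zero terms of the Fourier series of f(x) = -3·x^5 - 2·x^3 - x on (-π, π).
(-698 - 6·π^4 + 116·π^2)·sin(x) + (-13·π^2 + 41/2 + 3·π^4)·sin(2·x)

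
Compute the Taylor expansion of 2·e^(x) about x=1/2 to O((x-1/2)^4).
2·e^(1/2) + 2·e^(1/2)·(x - 1/2) + e^(1/2)·(x - 1/2)^2 + e^(1/2)·(x - 1/2)^3/3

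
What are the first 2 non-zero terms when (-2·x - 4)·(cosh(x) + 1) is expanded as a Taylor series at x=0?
-4·x - 8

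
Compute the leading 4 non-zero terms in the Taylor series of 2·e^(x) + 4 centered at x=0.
x^3/3 + x^2 + 2·x + 6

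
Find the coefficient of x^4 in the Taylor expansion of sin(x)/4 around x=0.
Expand to order 4: sin(x)/4 = -x^3/24 + x/4 + O(x^5).
The coefficient of x^4 is 0.

Final answer: 0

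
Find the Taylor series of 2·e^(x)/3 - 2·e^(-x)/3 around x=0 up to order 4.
2·x^3/9 + 4·x/3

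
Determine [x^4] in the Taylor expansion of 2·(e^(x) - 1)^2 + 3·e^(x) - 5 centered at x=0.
Expand to order 4: 2·(e^(x) - 1)^2 + 3·e^(x) - 5 = 31·x^4/24 + 5·x^3/2 + 7·x^2/2 + 3·x - 2 + O(x^5).
The coefficient of x^4 is 31/24.

Final answer: 31/24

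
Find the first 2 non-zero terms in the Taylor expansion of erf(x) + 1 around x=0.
2·x/√(π) + 1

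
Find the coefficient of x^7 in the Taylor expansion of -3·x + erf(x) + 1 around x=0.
Expand to order 7: -3·x + erf(x) + 1 = -x^7/(21·√(π)) + x^5/(5·√(π)) - 2·x^3/(3·√(π)) + x·(-3 + 2/√(π)) + 1 + O(x^8).
The coefficient of x^7 is -1/(21·√(π)).

Final answer: -1/(21·√(π))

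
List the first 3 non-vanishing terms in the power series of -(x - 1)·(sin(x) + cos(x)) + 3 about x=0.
x^3/3 - 3·x^2/2 + 4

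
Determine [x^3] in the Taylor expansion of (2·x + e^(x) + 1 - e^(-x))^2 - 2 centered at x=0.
Expand to order 3: (2·x + e^(x) + 1 - e^(-x))^2 - 2 = 2·x^3/3 + 16·x^2 + 8·x - 1 + O(x^4).
The coefficient of x^3 is 2/3.

Final answer: 2/3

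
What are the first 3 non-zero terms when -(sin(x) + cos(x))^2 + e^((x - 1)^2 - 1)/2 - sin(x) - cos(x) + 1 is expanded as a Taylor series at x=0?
2·x^2 - 4·x - 1/2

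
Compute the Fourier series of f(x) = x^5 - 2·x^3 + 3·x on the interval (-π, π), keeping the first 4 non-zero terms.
(-44·π^2 + 2·π^4 + 270)·sin(x) + (-π^4 - 27/2 + 7·π^2)·sin(2·x) + (-76·π^2/27 + 314/81 + 2·π^4/3)·sin(3·x) + (-π^4/2 - 135/64 + 13·π^2/8)·sin(4·x)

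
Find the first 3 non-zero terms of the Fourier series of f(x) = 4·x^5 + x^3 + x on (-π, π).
(-158·π^2 + 8·π^4 + 950)·sin(x) + (-4·π^4 - 59/2 + 19·π^2)·sin(2·x) + (-142·π^2/27 + 338/81 + 8·π^4/3)·sin(3·x)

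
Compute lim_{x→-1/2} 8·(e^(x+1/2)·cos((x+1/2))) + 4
Direct substitution at x = -1/2 gives 12.

Final answer: 12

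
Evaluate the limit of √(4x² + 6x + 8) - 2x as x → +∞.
As x → +∞: multiply by the conjugate to get (6x+8)/(√(4x²+6x+8)+2x); the denominator ~ 4x, so the limit is 6/4 = 3/2.
Limit = 3/2.

Final answer: 3/2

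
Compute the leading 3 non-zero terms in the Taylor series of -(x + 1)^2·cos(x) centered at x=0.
-x^2/2 - 2·x - 1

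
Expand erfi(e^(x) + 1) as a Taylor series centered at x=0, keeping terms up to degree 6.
16909·x^6·e^(4)/(360·√(π)) + 617·x^5·e^(4)/(20·√(π)) + 75·x^4·e^(4)/(4·√(π)) + 31·x^3·e^(4)/(3·√(π)) + 5·x^2·e^(4)/√(π) + 2·x·e^(4)/√(π) + erfi(2)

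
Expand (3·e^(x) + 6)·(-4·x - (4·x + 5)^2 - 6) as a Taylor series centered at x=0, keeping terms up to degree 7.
-337·x^7/560 - 155·x^6/48 - 571·x^5/40 - 399·x^4/8 - 259·x^3/2 - 645·x^2/2 - 489·x - 279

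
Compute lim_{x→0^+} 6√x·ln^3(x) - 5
The product is a 0·∞ indeterminate form at x → 0⁺.
Rewrite the product as 6·ln^3(x) / x^(-1/2) and apply L'Hôpital, or use the standard hierarchy x^(-1/2) ≫ |ln x|^3 as x → 0⁺.
The indeterminate product → 0, so the limit = -5.

Final answer: -5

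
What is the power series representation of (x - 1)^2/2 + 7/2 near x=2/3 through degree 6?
32/9 - (x - 2/3)/3 + (x - 2/3)^2/2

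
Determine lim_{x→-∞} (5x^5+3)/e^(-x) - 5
The quotient is an ∞/∞ indeterminate form as x → -∞.
Compare growth rates of the dominant terms (exponentials ≫ polynomials ≫ logarithms), or apply L'Hôpital's rule; the quotient → 0.
Adding the constant: 0 - 5 = -5. Limit = -5.

Final answer: -5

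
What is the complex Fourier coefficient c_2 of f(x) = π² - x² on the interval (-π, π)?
Compute the real Fourier coefficients first: a_2 = -1, b_2 = 0.
Then c_2 = (a_2 − i·b_2)/2 = -1/2.

Final answer: -1/2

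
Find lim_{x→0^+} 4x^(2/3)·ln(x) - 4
The product is a 0·∞ indeterminate form at x → 0⁺.
Rewrite the product as 4·ln(x) / x^(-2/3) and apply L'Hôpital, or use the standard hierarchy x^(-2/3) ≫ |ln x| as x → 0⁺.
The indeterminate product → 0, so the limit = -4.

Final answer: -4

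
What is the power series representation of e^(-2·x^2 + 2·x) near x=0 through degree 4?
-4·x^4/3 - 8·x^3/3 + 2·x + 1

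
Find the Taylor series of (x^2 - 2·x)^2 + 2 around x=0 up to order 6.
x^4 - 4·x^3 + 4·x^2 + 2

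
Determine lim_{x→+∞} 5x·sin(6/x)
As x → +∞: let u = 6/x → 0⁺; then 5·x·sin(6/x) = 5·6·sin(u)/u → 5·6·1 = 30.
Limit = 30.

Final answer: 30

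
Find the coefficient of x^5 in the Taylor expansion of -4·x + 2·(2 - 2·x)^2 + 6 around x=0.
Expand to order 5: -4·x + 2·(2 - 2·x)^2 + 6 = 8·x^2 - 20·x + 14 + O(x^6).
The coefficient of x^5 is 0.

Final answer: 0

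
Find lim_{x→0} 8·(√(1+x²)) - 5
Direct substitution at x = 0 gives 3.

Final answer: 3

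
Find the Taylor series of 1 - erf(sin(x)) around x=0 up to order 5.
-11·x^5/(20·√(π)) + x^3/√(π) - 2·x/√(π) + 1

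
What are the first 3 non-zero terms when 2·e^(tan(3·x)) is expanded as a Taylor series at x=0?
9·x^2 + 6·x + 2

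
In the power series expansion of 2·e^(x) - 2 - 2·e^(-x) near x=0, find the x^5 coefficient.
Expand to order 5: 2·e^(x) - 2 - 2·e^(-x) = x^5/30 + 2·x^3/3 + 4·x - 2 + O(x^6).
The coefficient of x^5 is 1/30.

Final answer: 1/30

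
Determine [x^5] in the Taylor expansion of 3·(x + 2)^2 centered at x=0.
Expand to order 5: 3·(x + 2)^2 = 3·x^2 + 12·x + 12 + O(x^6).
The coefficient of x^5 is 0.

Final answer: 0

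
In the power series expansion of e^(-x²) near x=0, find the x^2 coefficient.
Expand to order 2: e^(-x²) = 1 - x^2 + O(x^3).
The coefficient of x^2 is -1.

Final answer: -1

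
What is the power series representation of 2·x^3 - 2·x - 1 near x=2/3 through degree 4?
-47/27 + 2·(x - 2/3)/3 + 4·(x - 2/3)^2 + 2·(x - 2/3)^3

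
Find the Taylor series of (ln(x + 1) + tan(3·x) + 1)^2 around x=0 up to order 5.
808·x^5/15 + 893·x^4/12 + 44·x^3/3 + 15·x^2 + 8·x + 1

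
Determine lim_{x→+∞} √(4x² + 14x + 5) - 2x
As x → +∞: multiply by the conjugate to get (14x+5)/(√(4x²+14x+5)+2x); the denominator ~ 4x, so the limit is 14/4 = 7/2.
Limit = 7/2.

Final answer: 7/2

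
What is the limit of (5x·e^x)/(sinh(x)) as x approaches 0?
Both numerator and denominator → 0 as x → 0; this is a 0/0 indeterminate form.
Expand each to leading order near x = 0: numerator ~ 5·x, denominator ~ x.
The limit of the ratio is 5.

Final answer: 5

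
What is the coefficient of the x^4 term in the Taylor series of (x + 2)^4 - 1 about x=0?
Expand to order 4: (x + 2)^4 - 1 = x^4 + 8·x^3 + 24·x^2 + 32·x + 15 + O(x^5).
The coefficient of x^4 is 1.

Final answer: 1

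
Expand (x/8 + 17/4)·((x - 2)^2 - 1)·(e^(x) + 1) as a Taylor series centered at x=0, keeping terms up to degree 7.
641·x^7/40320 + 9·x^6/160 + 97·x^5/960 - 23·x^4/96 - 35·x^3/16 - 11·x^2/4 - 41·x/2 + 51/2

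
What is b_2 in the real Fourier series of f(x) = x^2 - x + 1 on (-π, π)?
b_2 = (1/π) ∫_{-π}^{π} f(x)·sin(2x) dx.
Evaluate the integral (use parity and integration by parts as needed): b_2 = 1.

Final answer: 1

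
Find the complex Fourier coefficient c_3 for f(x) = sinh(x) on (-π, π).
Compute the real Fourier coefficients first: a_3 = 0, b_3 = 3·sinh(π)/(5·π).
Then c_3 = (a_3 − i·b_3)/2 = -3·i·sinh(π)/(10·π).

Final answer: -3·i·sinh(π)/(10·π)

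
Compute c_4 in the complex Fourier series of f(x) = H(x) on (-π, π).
Compute the real Fourier coefficients first: a_4 = 0, b_4 = 0.
Then c_4 = (a_4 − i·b_4)/2 = 0.

Final answer: 0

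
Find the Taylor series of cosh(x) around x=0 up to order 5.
x^4/24 + x^2/2 + 1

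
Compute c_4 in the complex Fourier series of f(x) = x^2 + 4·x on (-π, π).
Compute the real Fourier coefficients first: a_4 = 1/4, b_4 = -2.
Then c_4 = (a_4 − i·b_4)/2 = 1/8 + i.

Final answer: 1/8 + i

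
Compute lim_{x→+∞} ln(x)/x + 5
Evaluate the dominant behaviour as x → +∞; each term tends to a finite value or vanishes.
Limit = 5.

Final answer: 5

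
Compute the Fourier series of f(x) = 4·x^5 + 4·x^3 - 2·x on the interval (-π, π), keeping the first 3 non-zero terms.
(-152·π^2 + 8·π^4 + 908)·sin(x) + (-4·π^4 - 22 + 16·π^2)·sin(2·x) + (-88·π^2/27 + 68/81 + 8·π^4/3)·sin(3·x)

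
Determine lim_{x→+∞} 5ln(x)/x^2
This is an ∞/∞ indeterminate form as x → +∞.
The polynomial denominator x^2 dominates the logarithmic numerator (any positive power of x ≫ ln(x) as x → ∞), so the quotient → 0.
Limit = 0.

Final answer: 0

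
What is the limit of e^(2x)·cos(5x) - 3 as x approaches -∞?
Evaluate the dominant behaviour as x → -∞; each term tends to a finite value or vanishes.
Limit = -3.

Final answer: -3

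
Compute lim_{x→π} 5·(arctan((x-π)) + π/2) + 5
Direct substitution at x = π gives 5 + 5·π/2.

Final answer: 5 + 5·π/2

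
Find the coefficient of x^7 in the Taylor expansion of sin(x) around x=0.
Expand to order 7: sin(x) = -x^7/5040 + x^5/120 - x^3/6 + x + O(x^8).
The coefficient of x^7 is -1/5040.

Final answer: -1/5040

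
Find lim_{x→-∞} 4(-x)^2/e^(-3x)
This is an ∞/∞ indeterminate form as x → -∞.
Compare growth rates of the dominant terms (exponentials ≫ polynomials ≫ logarithms), or apply L'Hôpital's rule; the quotient → 0.
Limit = 0.

Final answer: 0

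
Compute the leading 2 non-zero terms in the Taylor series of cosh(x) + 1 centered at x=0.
x^2/2 + 2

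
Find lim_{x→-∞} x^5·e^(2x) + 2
The product is a 0·∞ indeterminate form at x → -∞.
Rewrite the product as x^5 / e^(-2x) (an ∞/∞ form) and apply L'Hôpital, or use the standard hierarchy e^(2|x|) ≫ |x^5| as x → -∞.
The indeterminate product → 0, so the limit = 2.

Final answer: 2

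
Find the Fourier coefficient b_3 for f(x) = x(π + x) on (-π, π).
b_3 = (1/π) ∫_{-π}^{π} f(x)·sin(3x) dx.
Evaluate the integral (use parity and integration by parts as needed): b_3 = 2·π/3.

Final answer: 2·π/3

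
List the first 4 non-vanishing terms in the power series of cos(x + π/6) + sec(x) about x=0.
x^3/12 + x^2·(1/2 - √(3)/4) - x/2 + √(3)/2 + 1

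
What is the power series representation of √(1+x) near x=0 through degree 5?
7·x^5/256 - 5·x^4/128 + x^3/16 - x^2/8 + x/2 + 1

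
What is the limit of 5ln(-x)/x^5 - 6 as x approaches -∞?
The quotient is an ∞/∞ indeterminate form as x → -∞.
Compare growth rates of the dominant terms (exponentials ≫ polynomials ≫ logarithms), or apply L'Hôpital's rule; the quotient → 0.
Adding the constant: 0 - 6 = -6. Limit = -6.

Final answer: -6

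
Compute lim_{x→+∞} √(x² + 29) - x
This is an ∞ − ∞ indeterminate form.
Multiply and divide by the conjugate √(x²+29) + x; the x² terms cancel, leaving 29/(√(x²+29)+x) → 0.
Limit = 0.

Final answer: 0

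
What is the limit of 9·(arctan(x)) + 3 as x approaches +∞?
Evaluate the dominant behaviour as x → +∞; each term tends to a finite value or vanishes.
Limit = 3 + 9·π/2.

Final answer: 3 + 9·π/2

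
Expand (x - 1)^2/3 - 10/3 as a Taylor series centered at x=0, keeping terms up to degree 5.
x^2/3 - 2·x/3 - 3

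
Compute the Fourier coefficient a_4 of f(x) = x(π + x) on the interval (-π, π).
a_4 = (1/π) ∫_{-π}^{π} f(x)·cos(4x) dx.
Evaluate the integral (use parity and integration by parts as needed): a_4 = 1/4.

Final answer: 1/4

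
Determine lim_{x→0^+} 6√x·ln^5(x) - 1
The product is a 0·∞ indeterminate form at x → 0⁺.
Rewrite the product as 6·ln^5(x) / x^(-1/2) and apply L'Hôpital, or use the standard hierarchy x^(-1/2) ≫ |ln x|^5 as x → 0⁺.
The indeterminate product → 0, so the limit = -1.

Final answer: -1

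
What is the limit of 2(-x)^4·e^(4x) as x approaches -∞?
This is a 0·∞ indeterminate form at x → -∞.
Rewrite the product as 2(-x)^4 / e^(-4x) (an ∞/∞ form) and apply L'Hôpital, or use the standard hierarchy e^(4|x|) ≫ |(-x)^4| as x → -∞.
The indeterminate product → 0, so the limit = 0.

Final answer: 0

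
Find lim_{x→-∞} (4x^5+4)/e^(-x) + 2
The quotient is an ∞/∞ indeterminate form as x → -∞.
Compare growth rates of the dominant terms (exponentials ≫ polynomials ≫ logarithms), or apply L'Hôpital's rule; the quotient → 0.
Adding the constant: 0 + 2 = 2. Limit = 2.

Final answer: 2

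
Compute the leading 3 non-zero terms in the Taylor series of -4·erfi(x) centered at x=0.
-4·x^5/(5·√(π)) - 8·x^3/(3·√(π)) - 8·x/√(π)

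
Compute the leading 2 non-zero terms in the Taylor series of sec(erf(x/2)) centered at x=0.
x^2/(2·π) + 1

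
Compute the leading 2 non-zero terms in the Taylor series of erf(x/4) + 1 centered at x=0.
x/(2·√(π)) + 1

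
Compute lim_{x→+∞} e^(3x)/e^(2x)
This is an ∞/∞ indeterminate form as x → +∞.
Rewrite e^(3x)/e^(2x) = e^((3−2)x) = e^(x); the exponent coefficient is 1 > 0 so e^(x) → ∞.
Limit = ∞.

Final answer: ∞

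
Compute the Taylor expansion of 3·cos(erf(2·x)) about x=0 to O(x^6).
x^4·(32/π^2 + 64/π) - 24·x^2/π + 3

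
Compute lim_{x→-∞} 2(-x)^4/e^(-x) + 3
The quotient is an ∞/∞ indeterminate form as x → -∞.
Compare growth rates of the dominant terms (exponentials ≫ polynomials ≫ logarithms), or apply L'Hôpital's rule; the quotient → 0.
Adding the constant: 0 + 3 = 3. Limit = 3.

Final answer: 3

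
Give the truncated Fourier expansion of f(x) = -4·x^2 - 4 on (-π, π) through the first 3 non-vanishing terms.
16·cos(x) - 4·cos(2·x) - 4·π^2/3 - 4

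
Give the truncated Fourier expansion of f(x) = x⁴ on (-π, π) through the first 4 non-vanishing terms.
(48 - 8·π^2)·cos(x) + (-3 + 2·π^2)·cos(2·x) + (16/27 - 8·π^2/9)·cos(3·x) + π^4/5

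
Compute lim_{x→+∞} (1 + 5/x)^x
As x → +∞: this is the defining limit (1 + 5/x)^x → e^5.
Limit = e^(5).

Final answer: e^(5)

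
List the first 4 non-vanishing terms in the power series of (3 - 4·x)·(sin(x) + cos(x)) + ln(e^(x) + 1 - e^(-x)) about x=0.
9·x^3/2 - 15·x^2/2 + x + 3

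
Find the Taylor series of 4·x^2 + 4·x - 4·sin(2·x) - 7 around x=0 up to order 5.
-16·x^5/15 + 16·x^3/3 + 4·x^2 - 4·x - 7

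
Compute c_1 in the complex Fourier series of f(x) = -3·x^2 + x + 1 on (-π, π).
Compute the real Fourier coefficients first: a_1 = 12, b_1 = 2.
Then c_1 = (a_1 − i·b_1)/2 = 6 - i.

Final answer: 6 - i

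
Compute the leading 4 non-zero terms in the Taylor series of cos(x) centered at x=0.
-x^6/720 + x^4/24 - x^2/2 + 1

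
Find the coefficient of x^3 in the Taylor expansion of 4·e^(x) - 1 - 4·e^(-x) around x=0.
Expand to order 3: 4·e^(x) - 1 - 4·e^(-x) = 4·x^3/3 + 8·x - 1 + O(x^4).
The coefficient of x^3 is 4/3.

Final answer: 4/3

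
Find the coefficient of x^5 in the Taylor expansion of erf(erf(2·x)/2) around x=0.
Expand to order 5: erf(erf(2·x)/2) = x^5·(32/(5·π^3) + 32/(5·π) + 64/(3·π^2)) + x^3·(-16/(3·π) - 16/(3·π^2)) + 4·x/π + O(x^6).
The coefficient of x^5 is 32/(5·π^3) + 32/(5·π) + 64/(3·π^2).

Final answer: 32/(5·π^3) + 32/(5·π) + 64/(3·π^2)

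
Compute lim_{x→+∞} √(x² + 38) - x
This is an ∞ − ∞ indeterminate form.
Multiply and divide by the conjugate √(x²+38) + x; the x² terms cancel, leaving 38/(√(x²+38)+x) → 0.
Limit = 0.

Final answer: 0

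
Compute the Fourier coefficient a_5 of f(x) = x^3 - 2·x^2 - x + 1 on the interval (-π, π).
a_5 = (1/π) ∫_{-π}^{π} f(x)·cos(5x) dx.
Evaluate the integral (use parity and integration by parts as needed): a_5 = 8/25.

Final answer: 8/25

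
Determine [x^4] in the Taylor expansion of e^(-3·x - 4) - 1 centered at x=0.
Expand to order 4: e^(-3·x - 4) - 1 = 27·x^4·e^(-4)/8 - 9·x^3·e^(-4)/2 + 9·x^2·e^(-4)/2 - 3·x·e^(-4) - 1 + e^(-4) + O(x^5).
The coefficient of x^4 is 27·e^(-4)/8.

Final answer: 27·e^(-4)/8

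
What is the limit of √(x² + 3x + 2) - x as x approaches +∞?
This is an ∞ − ∞ indeterminate form.
Multiply and divide by the conjugate √(x²+3x + 2) + x; the x² terms cancel, leaving (3x + 2)/(√(x²+3x + 2)+x) → 3/2.
Limit = 3/2.

Final answer: 3/2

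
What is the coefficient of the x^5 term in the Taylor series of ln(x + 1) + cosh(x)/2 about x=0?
Expand to order 5: ln(x + 1) + cosh(x)/2 = x^5/5 - 11·x^4/48 + x^3/3 - x^2/4 + x + 1/2 + O(x^6).
The coefficient of x^5 is 1/5.

Final answer: 1/5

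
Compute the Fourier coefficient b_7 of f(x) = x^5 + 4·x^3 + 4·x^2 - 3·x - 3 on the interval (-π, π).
b_7 = (1/π) ∫_{-π}^{π} f(x)·sin(7x) dx.
Evaluate the integral (use parity and integration by parts as needed): b_7 = -16518/16807 + 352·π^2/343 + 2·π^4/7.

Final answer: -16518/16807 + 352·π^2/343 + 2·π^4/7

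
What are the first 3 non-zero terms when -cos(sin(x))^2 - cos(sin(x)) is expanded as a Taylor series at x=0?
-7·x^4/8 + 3·x^2/2 - 2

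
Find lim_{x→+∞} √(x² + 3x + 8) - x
This is an ∞ − ∞ indeterminate form.
Multiply and divide by the conjugate √(x²+3x + 8) + x; the x² terms cancel, leaving (3x + 8)/(√(x²+3x + 8)+x) → 3/2.
Limit = 3/2.

Final answer: 3/2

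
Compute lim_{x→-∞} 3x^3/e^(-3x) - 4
The quotient is an ∞/∞ indeterminate form as x → -∞.
Compare growth rates of the dominant terms (exponentials ≫ polynomials ≫ logarithms), or apply L'Hôpital's rule; the quotient → 0.
Adding the constant: 0 - 4 = -4. Limit = -4.

Final answer: -4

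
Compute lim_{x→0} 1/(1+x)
Direct substitution at x = 0 gives 1.

Final answer: 1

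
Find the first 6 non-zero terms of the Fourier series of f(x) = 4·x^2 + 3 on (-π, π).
-16·cos(x) + 4·cos(2·x) - 16·cos(3·x)/9 + cos(4·x) - 16·cos(5·x)/25 + 3 + 4·π^2/3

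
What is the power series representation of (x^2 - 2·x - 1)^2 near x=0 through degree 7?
x^4 - 4·x^3 + 2·x^2 + 4·x + 1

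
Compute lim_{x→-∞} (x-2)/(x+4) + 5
Evaluate the dominant behaviour as x → -∞; each term tends to a finite value or vanishes.
Limit = 6.

Final answer: 6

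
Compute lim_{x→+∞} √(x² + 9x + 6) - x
This is an ∞ − ∞ indeterminate form.
Multiply and divide by the conjugate √(x²+9x + 6) + x; the x² terms cancel, leaving (9x + 6)/(√(x²+9x + 6)+x) → 9/2.
Limit = 9/2.

Final answer: 9/2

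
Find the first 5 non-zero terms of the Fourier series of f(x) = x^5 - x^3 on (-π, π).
(-42·π^2 + 2·π^4 + 252)·sin(x) + (-π^4 - 9 + 6·π^2)·sin(2·x) + (-58·π^2/27 + 116/81 + 2·π^4/3)·sin(3·x) + (-π^4/2 - 27/64 + 9·π^2/8)·sin(4·x) + (-18·π^2/25 + 108/625 + 2·π^4/5)·sin(5·x)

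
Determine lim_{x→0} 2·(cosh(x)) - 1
Direct substitution at x = 0 gives 1.

Final answer: 1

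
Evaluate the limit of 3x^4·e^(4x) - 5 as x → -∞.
The product is a 0·∞ indeterminate form at x → -∞.
Rewrite the product as 3x^4 / e^(-4x) (an ∞/∞ form) and apply L'Hôpital, or use the standard hierarchy e^(4|x|) ≫ |x^4| as x → -∞.
The indeterminate product → 0, so the limit = -5.

Final answer: -5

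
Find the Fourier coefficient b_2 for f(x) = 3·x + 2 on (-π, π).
b_2 = (1/π) ∫_{-π}^{π} f(x)·sin(2x) dx.
Evaluate the integral (use parity and integration by parts as needed): b_2 = -3.

Final answer: -3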